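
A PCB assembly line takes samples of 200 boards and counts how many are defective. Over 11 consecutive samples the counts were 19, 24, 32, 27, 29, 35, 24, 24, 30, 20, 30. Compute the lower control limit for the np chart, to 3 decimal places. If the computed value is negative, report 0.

p̄ = Σdᵢ / (k·n) = 294 / (11 × 200) = 0.13364
LCL = np̄ − 3·√(np̄(1−p̄)) = 26.7273 − 3 × 4.8120 = 12.2912

12.291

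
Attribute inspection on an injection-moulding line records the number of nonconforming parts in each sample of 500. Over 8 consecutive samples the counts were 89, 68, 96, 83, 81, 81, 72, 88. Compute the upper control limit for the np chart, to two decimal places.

107.12

p̄ = Σdᵢ / (k·n) = 658 / (8 × 500) = 0.16450
UCL = np̄ + 3·√(np̄(1−p̄)) = 82.2500 + 3 × √(82.2500×0.83550) = 82.2500 + 3 × 8.2897 = 107.1192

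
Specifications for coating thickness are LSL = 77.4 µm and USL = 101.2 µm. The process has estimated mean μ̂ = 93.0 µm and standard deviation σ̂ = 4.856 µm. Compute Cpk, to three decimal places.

Cpu = (USL − μ̂) / (3σ̂) = (101.2 − 93.0) / (3 × 4.856) = 0.5629; Cpl = (μ̂ − LSL) / (3σ̂) = (93.0 − 77.4) / (3 × 4.856) = 1.0708; Cpk = min(Cpu, Cpl) = 0.5629

0.563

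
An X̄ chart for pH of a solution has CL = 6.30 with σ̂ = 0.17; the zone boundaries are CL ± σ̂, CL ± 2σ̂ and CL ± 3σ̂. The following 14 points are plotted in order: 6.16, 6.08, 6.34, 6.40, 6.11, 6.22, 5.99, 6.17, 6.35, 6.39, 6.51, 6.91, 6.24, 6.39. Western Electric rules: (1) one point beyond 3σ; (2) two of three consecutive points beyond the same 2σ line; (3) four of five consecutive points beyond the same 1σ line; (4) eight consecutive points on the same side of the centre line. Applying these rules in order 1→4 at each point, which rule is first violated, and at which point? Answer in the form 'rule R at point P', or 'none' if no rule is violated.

rule 1 at point 12

Zone of each point (C = within 1σ̂, B = 1σ̂–2σ̂, A = 2σ̂–3σ̂, * = beyond 3σ̂; sign = side of CL): 1:-C, 2:-B, 3:+C, 4:+C, 5:-B, 6:-C, 7:-B, 8:-C, 9:+C, 10:+C, 11:+B, 12:+*, 13:-C, 14:+C
Rule 1 (one point beyond the 3σ limits) is satisfied at point 12.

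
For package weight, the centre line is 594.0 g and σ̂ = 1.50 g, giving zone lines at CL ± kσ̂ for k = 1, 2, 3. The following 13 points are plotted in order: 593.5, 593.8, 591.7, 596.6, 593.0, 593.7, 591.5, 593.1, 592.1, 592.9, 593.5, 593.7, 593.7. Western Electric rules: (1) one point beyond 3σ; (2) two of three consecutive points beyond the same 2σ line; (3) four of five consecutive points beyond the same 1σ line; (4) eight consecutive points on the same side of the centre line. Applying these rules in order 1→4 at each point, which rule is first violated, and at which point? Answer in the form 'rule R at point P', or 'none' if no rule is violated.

Zone of each point (C = within 1σ̂, B = 1σ̂–2σ̂, A = 2σ̂–3σ̂, * = beyond 3σ̂; sign = side of CL): 1:-C, 2:-C, 3:-B, 4:+B, 5:-C, 6:-C, 7:-B, 8:-C, 9:-B, 10:-C, 11:-C, 12:-C, 13:-C
Rule 4 (eight consecutive points on the same side of the centre line) is satisfied at point 12.

rule 4 at point 12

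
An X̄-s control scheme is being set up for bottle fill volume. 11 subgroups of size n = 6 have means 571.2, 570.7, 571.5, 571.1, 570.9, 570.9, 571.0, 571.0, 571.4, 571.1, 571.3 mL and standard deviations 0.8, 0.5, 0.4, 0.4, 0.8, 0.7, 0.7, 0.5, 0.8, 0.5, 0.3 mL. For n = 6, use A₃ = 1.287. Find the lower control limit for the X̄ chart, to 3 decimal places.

570.351

X̄̄ = (571.2 + 570.7 + 571.5 + 571.1 + 570.9 + 570.9 + 571.0 + 571.0 + 571.4 + 571.1 + 571.3) / 11 = 571.1000
s̄ = (0.8 + 0.5 + 0.4 + 0.4 + 0.8 + 0.7 + 0.7 + 0.5 + 0.8 + 0.5 + 0.3) / 11 = 0.5818
LCL = X̄̄ − A₃·s̄ = 571.1000 − 1.287 × 0.5818 = 570.3512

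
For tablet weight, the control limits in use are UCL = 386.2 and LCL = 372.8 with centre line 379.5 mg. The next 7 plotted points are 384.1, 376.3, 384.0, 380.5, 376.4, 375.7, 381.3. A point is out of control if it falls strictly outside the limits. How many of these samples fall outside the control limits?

All 7 points lie within [372.8, 386.2].

0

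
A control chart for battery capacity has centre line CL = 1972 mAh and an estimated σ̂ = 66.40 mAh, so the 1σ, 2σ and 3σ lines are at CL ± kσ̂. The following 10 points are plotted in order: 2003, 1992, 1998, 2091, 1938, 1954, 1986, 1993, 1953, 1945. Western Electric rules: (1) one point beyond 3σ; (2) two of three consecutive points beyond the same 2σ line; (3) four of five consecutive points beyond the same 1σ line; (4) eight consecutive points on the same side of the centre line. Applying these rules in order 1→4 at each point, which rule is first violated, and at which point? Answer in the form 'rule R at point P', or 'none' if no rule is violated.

none

Zone of each point (C = within 1σ̂, B = 1σ̂–2σ̂, A = 2σ̂–3σ̂, * = beyond 3σ̂; sign = side of CL): 1:+C, 2:+C, 3:+C, 4:+B, 5:-C, 6:-C, 7:+C, 8:+C, 9:-C, 10:-C
No rule fires across all 10 points.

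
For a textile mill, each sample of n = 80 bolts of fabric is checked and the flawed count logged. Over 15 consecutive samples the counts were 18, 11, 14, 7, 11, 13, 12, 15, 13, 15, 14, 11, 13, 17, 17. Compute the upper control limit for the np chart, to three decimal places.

p̄ = Σdᵢ / (k·n) = 201 / (15 × 80) = 0.16750
UCL = np̄ + 3·√(np̄(1−p̄)) = 13.4000 + 3 × √(13.4000×0.83250) = 13.4000 + 3 × 3.3400 = 23.4200

23.420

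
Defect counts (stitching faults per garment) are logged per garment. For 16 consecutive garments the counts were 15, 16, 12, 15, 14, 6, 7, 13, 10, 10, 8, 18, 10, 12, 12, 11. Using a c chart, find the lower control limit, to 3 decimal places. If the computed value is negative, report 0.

c̄ = (15 + 16 + 12 + 15 + 14 + 6 + 7 + 13 + 10 + 10 + 8 + 18 + 10 + 12 + 12 + 11) / 16 = 189 / 16 = 11.8125
LCL = c̄ − 3√c̄ = 11.8125 − 3 × 3.4369 = 1.5017

1.502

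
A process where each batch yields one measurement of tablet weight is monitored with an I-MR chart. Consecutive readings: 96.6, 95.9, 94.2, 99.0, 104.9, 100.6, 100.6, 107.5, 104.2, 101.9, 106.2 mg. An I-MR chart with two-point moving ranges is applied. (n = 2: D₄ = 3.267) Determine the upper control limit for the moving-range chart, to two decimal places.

Moving ranges: 0.7, 1.7, 4.8, 5.9, 4.3, 0.0, 6.9, 3.3, 2.3, 4.3; M̄R̄ = 34.2000 / 10 = 3.4200
UCL_MR = D₄·M̄R̄ = 3.267 × 3.4200 = 11.1731

11.17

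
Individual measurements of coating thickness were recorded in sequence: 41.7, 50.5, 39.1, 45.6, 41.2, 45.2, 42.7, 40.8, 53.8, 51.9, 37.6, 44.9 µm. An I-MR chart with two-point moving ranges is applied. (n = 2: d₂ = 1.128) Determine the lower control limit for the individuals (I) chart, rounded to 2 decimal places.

26.21

X̄ = (41.7 + 50.5 + 39.1 + 45.6 + 41.2 + 45.2 + 42.7 + 40.8 + 53.8 + 51.9 + 37.6 + 44.9) / 12 = 44.5833
Moving ranges: 8.8, 11.4, 6.5, 4.4, 4.0, 2.5, 1.9, 13.0, 1.9, 14.3, 7.3; M̄R̄ = 76.0000 / 11 = 6.9091
LCL = X̄ − 3·M̄R̄/d₂ = 44.5833 − 3 × 6.9091 / 1.128 = 26.2081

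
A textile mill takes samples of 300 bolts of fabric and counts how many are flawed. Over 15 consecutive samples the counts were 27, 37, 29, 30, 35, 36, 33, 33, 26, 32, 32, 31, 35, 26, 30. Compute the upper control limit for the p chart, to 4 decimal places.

0.1580

p̄ = Σdᵢ / (k·n) = 472 / (15 × 300) = 0.10489
UCL = p̄ + 3·√(p̄(1−p̄)/n) = 0.10489 + 3 × √(0.10489×0.89511/300) = 0.10489 + 3 × 0.01769 = 0.15796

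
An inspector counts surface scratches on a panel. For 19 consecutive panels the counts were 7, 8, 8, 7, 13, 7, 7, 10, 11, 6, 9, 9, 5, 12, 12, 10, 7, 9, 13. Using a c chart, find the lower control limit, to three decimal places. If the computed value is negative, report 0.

c̄ = (7 + 8 + 8 + 7 + 13 + 7 + 7 + 10 + 11 + 6 + 9 + 9 + 5 + 12 + 12 + 10 + 7 + 9 + 13) / 19 = 170 / 19 = 8.9474
LCL = c̄ − 3√c̄ = 8.9474 − 3 × 2.9912 = -0.0263 → 0 (cannot be negative)

0.000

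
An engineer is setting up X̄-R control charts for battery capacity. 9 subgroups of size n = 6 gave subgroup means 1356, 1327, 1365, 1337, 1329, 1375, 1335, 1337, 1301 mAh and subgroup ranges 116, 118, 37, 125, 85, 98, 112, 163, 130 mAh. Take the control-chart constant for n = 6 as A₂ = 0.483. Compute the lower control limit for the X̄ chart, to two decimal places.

X̄̄ = (1356 + 1327 + 1365 + 1337 + 1329 + 1375 + 1335 + 1337 + 1301) / 9 = 12062.0000 / 9 = 1340.2222
R̄ = (116 + 118 + 37 + 125 + 85 + 98 + 112 + 163 + 130) / 9 = 984.0000 / 9 = 109.3333
LCL = X̄̄ − A₂·R̄ = 1340.2222 − 0.483 × 109.3333 = 1287.4142

1287.41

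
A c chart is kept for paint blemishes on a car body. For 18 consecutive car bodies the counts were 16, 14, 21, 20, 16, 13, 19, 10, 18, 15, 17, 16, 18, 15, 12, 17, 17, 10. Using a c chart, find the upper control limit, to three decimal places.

27.694

c̄ = (16 + 14 + 21 + 20 + 16 + 13 + 19 + 10 + 18 + 15 + 17 + 16 + 18 + 15 + 12 + 17 + 17 + 10) / 18 = 284 / 18 = 15.7778
UCL = c̄ + 3√c̄ = 15.7778 + 3 × √15.7778 = 15.7778 + 3 × 3.9721 = 27.6942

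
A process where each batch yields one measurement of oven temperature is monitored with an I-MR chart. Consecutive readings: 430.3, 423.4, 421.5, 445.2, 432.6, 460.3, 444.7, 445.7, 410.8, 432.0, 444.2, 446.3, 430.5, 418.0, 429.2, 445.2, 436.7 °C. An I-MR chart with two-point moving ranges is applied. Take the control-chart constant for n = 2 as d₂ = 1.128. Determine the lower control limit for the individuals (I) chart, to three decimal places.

397.893

X̄ = (430.3 + 423.4 + 421.5 + 445.2 + 432.6 + 460.3 + 444.7 + 445.7 + 410.8 + 432.0 + 444.2 + 446.3 + 430.5 + 418.0 + 429.2 + 445.2 + 436.7) / 17 = 435.0941
Moving ranges: 6.9, 1.9, 23.7, 12.6, 27.7, 15.6, 1.0, 34.9, 21.2, 12.2, 2.1, 15.8, 12.5, 11.2, 16.0, 8.5; M̄R̄ = 223.8000 / 16 = 13.9875
LCL = X̄ − 3·M̄R̄/d₂ = 435.0941 − 3 × 13.9875 / 1.128 = 397.8933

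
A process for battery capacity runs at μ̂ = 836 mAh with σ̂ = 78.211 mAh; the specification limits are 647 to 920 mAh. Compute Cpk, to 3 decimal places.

0.358

Cpu = (USL − μ̂) / (3σ̂) = (920 − 836) / (3 × 78.211) = 0.3580; Cpl = (μ̂ − LSL) / (3σ̂) = (836 − 647) / (3 × 78.211) = 0.8055; Cpk = min(Cpu, Cpl) = 0.3580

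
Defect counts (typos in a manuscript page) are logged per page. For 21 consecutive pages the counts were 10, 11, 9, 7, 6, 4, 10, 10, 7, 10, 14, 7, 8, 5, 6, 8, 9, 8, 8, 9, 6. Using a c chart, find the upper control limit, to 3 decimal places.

c̄ = (10 + 11 + 9 + 7 + 6 + 4 + 10 + 10 + 7 + 10 + 14 + 7 + 8 + 5 + 6 + 8 + 9 + 8 + 8 + 9 + 6) / 21 = 172 / 21 = 8.1905
UCL = c̄ + 3√c̄ = 8.1905 + 3 × √8.1905 = 8.1905 + 3 × 2.8619 = 16.7762

16.776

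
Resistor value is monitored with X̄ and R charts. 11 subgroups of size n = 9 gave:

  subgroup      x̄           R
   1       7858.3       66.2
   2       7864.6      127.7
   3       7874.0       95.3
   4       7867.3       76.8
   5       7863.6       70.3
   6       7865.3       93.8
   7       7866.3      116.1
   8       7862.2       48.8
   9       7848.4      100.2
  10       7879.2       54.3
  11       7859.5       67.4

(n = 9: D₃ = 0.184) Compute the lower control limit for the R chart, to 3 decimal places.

15.337

R̄ = (66.2 + 127.7 + 95.3 + 76.8 + 70.3 + 93.8 + 116.1 + 48.8 + 100.2 + 54.3 + 67.4) / 11 = 916.9000 / 11 = 83.3545
LCL_R = D₃·R̄ = 0.184 × 83.3545 = 15.3372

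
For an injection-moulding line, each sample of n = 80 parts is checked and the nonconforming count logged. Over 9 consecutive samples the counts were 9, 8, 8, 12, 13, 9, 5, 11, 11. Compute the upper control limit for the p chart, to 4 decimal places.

p̄ = Σdᵢ / (k·n) = 86 / (9 × 80) = 0.11944
UCL = p̄ + 3·√(p̄(1−p̄)/n) = 0.11944 + 3 × √(0.11944×0.88056/80) = 0.11944 + 3 × 0.03626 = 0.22822

0.2282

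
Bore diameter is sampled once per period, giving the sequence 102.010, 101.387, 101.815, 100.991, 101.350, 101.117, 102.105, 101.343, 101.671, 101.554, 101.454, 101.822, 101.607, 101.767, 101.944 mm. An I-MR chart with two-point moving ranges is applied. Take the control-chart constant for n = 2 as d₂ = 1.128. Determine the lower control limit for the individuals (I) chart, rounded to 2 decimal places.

100.52

X̄ = (102.010 + 101.387 + 101.815 + 100.991 + 101.350 + 101.117 + 102.105 + 101.343 + 101.671 + 101.554 + 101.454 + 101.822 + 101.607 + 101.767 + 101.944) / 15 = 101.5958
Moving ranges: 0.623, 0.428, 0.824, 0.359, 0.233, 0.988, 0.762, 0.328, 0.117, 0.100, 0.368, 0.215, 0.160, 0.177; M̄R̄ = 5.6820 / 14 = 0.4059
LCL = X̄ − 3·M̄R̄/d₂ = 101.5958 − 3 × 0.4059 / 1.128 = 100.5164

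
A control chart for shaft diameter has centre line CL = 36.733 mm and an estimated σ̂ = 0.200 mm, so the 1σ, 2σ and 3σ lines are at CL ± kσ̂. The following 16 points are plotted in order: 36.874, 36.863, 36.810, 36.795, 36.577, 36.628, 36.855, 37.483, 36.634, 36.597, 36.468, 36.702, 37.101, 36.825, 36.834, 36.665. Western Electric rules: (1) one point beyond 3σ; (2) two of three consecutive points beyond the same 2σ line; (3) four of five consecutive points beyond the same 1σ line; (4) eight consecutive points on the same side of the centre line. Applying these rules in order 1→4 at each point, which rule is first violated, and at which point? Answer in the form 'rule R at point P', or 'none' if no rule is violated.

Zone of each point (C = within 1σ̂, B = 1σ̂–2σ̂, A = 2σ̂–3σ̂, * = beyond 3σ̂; sign = side of CL): 1:+C, 2:+C, 3:+C, 4:+C, 5:-C, 6:-C, 7:+C, 8:+*, 9:-C, 10:-C, 11:-B, 12:-C, 13:+B, 14:+C, 15:+C, 16:-C
Rule 1 (one point beyond the 3σ limits) is satisfied at point 8.

rule 1 at point 8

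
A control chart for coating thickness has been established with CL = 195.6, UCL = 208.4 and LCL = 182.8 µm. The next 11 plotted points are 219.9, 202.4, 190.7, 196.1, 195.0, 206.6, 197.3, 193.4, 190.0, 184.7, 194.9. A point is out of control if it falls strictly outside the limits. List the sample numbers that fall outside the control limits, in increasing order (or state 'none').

Compare each point to [182.8, 208.4]: sample 1 = 219.9 > UCL.

1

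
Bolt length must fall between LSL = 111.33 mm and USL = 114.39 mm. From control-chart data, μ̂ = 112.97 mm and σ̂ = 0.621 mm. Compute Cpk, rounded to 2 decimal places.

0.76

Cpu = (USL − μ̂) / (3σ̂) = (114.39 − 112.97) / (3 × 0.621) = 0.7622; Cpl = (μ̂ − LSL) / (3σ̂) = (112.97 − 111.33) / (3 × 0.621) = 0.8803; Cpk = min(Cpu, Cpl) = 0.7622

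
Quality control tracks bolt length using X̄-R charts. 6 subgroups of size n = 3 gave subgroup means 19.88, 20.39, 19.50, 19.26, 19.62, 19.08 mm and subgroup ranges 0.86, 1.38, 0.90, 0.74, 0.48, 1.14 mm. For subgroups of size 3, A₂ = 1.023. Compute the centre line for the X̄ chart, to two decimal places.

X̄̄ = (19.88 + 20.39 + 19.50 + 19.26 + 19.62 + 19.08) / 6 = 117.7300 / 6 = 19.6217
CL = X̄̄ = 19.6217

19.62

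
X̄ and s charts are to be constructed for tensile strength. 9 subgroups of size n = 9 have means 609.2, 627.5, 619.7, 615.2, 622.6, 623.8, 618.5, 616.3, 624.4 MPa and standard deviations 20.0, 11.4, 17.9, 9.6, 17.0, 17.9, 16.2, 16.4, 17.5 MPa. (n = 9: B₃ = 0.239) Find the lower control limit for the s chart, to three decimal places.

s̄ = (20.0 + 11.4 + 17.9 + 9.6 + 17.0 + 17.9 + 16.2 + 16.4 + 17.5) / 9 = 15.9889
LCL_s = B₃·s̄ = 0.239 × 15.9889 = 3.8213

3.821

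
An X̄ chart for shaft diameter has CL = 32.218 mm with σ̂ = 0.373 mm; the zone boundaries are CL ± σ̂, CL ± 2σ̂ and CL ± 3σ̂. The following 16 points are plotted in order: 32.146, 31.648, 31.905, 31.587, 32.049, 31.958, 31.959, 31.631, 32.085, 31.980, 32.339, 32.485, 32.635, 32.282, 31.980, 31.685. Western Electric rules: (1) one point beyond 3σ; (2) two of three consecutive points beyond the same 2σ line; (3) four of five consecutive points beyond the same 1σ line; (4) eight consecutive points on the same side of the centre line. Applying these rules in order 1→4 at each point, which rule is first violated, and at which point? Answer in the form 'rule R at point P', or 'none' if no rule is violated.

rule 4 at point 8

Zone of each point (C = within 1σ̂, B = 1σ̂–2σ̂, A = 2σ̂–3σ̂, * = beyond 3σ̂; sign = side of CL): 1:-C, 2:-B, 3:-C, 4:-B, 5:-C, 6:-C, 7:-C, 8:-B, 9:-C, 10:-C, 11:+C, 12:+C, 13:+B, 14:+C, 15:-C, 16:-B
Rule 4 (eight consecutive points on the same side of the centre line) is satisfied at point 8.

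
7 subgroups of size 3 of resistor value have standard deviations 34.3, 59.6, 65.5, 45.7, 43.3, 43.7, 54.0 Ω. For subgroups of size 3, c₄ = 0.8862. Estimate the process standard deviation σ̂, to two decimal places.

s̄ = (34.3 + 59.6 + 65.5 + 45.7 + 43.3 + 43.7 + 54.0) / 7 = 49.4429
σ̂ = s̄ / c₄ = 49.4429 / 0.8862 = 55.7920

55.79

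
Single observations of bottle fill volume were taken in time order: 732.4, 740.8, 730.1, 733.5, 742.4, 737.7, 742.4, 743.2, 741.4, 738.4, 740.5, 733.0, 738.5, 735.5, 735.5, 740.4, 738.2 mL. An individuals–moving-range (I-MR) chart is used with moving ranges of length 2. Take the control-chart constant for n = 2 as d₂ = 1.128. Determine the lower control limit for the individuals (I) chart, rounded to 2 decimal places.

X̄ = (732.4 + 740.8 + 730.1 + 733.5 + 742.4 + 737.7 + 742.4 + 743.2 + 741.4 + 738.4 + 740.5 + 733.0 + 738.5 + 735.5 + 735.5 + 740.4 + 738.2) / 17 = 737.8765
Moving ranges: 8.4, 10.7, 3.4, 8.9, 4.7, 4.7, 0.8, 1.8, 3.0, 2.1, 7.5, 5.5, 3.0, 0.0, 4.9, 2.2; M̄R̄ = 71.6000 / 16 = 4.4750
LCL = X̄ − 3·M̄R̄/d₂ = 737.8765 − 3 × 4.4750 / 1.128 = 725.9749

725.97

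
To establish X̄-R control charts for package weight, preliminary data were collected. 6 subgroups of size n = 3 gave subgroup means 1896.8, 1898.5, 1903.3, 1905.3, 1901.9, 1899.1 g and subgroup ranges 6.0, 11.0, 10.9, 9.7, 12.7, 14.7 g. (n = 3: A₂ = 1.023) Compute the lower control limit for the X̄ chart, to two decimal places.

1889.73

X̄̄ = (1896.8 + 1898.5 + 1903.3 + 1905.3 + 1901.9 + 1899.1) / 6 = 11404.9000 / 6 = 1900.8167
R̄ = (6.0 + 11.0 + 10.9 + 9.7 + 12.7 + 14.7) / 6 = 65.0000 / 6 = 10.8333
LCL = X̄̄ − A₂·R̄ = 1900.8167 − 1.023 × 10.8333 = 1889.7342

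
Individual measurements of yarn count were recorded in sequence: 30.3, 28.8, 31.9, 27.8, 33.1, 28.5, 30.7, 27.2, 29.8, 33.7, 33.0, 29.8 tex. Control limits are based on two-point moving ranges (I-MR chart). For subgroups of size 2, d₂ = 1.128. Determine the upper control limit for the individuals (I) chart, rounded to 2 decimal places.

38.77

X̄ = (30.3 + 28.8 + 31.9 + 27.8 + 33.1 + 28.5 + 30.7 + 27.2 + 29.8 + 33.7 + 33.0 + 29.8) / 12 = 30.3833
Moving ranges: 1.5, 3.1, 4.1, 5.3, 4.6, 2.2, 3.5, 2.6, 3.9, 0.7, 3.2; M̄R̄ = 34.7000 / 11 = 3.1545
UCL = X̄ + 3·M̄R̄/d₂ = 30.3833 + 3 × 3.1545 / 1.128 = 38.7731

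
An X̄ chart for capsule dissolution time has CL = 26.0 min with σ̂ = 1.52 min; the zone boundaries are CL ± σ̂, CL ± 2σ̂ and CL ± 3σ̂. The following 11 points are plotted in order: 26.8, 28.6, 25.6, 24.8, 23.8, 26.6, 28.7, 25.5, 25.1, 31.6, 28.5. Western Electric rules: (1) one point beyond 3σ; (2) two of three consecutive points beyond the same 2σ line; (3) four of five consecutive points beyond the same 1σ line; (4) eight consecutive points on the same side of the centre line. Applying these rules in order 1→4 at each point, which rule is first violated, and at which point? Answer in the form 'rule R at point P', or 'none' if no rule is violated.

Zone of each point (C = within 1σ̂, B = 1σ̂–2σ̂, A = 2σ̂–3σ̂, * = beyond 3σ̂; sign = side of CL): 1:+C, 2:+B, 3:-C, 4:-C, 5:-B, 6:+C, 7:+B, 8:-C, 9:-C, 10:+*, 11:+B
Rule 1 (one point beyond the 3σ limits) is satisfied at point 10.

rule 1 at point 10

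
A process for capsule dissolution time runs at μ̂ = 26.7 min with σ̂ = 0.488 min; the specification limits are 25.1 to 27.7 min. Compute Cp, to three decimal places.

Cp = (USL − LSL) / (6σ̂) = (27.7 − 25.1) / (6 × 0.488) = 2.6000 / 2.9280 = 0.8880

0.888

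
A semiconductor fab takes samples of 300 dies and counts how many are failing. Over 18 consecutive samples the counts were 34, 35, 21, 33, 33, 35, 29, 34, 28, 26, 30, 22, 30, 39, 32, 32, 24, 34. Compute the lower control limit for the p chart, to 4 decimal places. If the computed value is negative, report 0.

p̄ = Σdᵢ / (k·n) = 551 / (18 × 300) = 0.10204
LCL = p̄ − 3·√(p̄(1−p̄)/n) = 0.10204 − 3 × 0.01748 = 0.04961

0.0496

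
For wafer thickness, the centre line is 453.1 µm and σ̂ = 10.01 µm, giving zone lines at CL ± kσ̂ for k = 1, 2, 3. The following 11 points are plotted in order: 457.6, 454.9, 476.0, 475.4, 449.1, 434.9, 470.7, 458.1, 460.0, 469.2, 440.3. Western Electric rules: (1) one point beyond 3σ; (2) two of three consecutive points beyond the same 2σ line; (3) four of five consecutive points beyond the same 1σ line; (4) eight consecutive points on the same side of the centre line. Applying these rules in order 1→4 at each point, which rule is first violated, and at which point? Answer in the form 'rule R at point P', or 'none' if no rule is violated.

rule 2 at point 4

Zone of each point (C = within 1σ̂, B = 1σ̂–2σ̂, A = 2σ̂–3σ̂, * = beyond 3σ̂; sign = side of CL): 1:+C, 2:+C, 3:+A, 4:+A, 5:-C, 6:-B, 7:+B, 8:+C, 9:+C, 10:+B, 11:-B
Rule 2 (two of three consecutive points beyond the same 2σ limit) is satisfied at point 4.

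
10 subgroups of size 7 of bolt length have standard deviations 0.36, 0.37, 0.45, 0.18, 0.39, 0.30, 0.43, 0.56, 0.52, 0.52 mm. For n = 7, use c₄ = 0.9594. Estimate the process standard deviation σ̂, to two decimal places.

s̄ = (0.36 + 0.37 + 0.45 + 0.18 + 0.39 + 0.30 + 0.43 + 0.56 + 0.52 + 0.52) / 10 = 0.4080
σ̂ = s̄ / c₄ = 0.4080 / 0.9594 = 0.4253

0.43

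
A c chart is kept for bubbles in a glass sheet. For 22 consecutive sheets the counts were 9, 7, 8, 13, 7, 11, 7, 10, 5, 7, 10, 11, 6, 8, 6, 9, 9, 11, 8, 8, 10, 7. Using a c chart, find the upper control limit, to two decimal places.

17.25

c̄ = (9 + 7 + 8 + 13 + 7 + 11 + 7 + 10 + 5 + 7 + 10 + 11 + 6 + 8 + 6 + 9 + 9 + 11 + 8 + 8 + 10 + 7) / 22 = 187 / 22 = 8.5000
UCL = c̄ + 3√c̄ = 8.5000 + 3 × √8.5000 = 8.5000 + 3 × 2.9155 = 17.2464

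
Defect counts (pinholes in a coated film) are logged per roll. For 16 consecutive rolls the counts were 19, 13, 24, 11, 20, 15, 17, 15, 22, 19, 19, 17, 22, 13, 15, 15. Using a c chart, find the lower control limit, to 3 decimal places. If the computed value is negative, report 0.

4.790

c̄ = (19 + 13 + 24 + 11 + 20 + 15 + 17 + 15 + 22 + 19 + 19 + 17 + 22 + 13 + 15 + 15) / 16 = 276 / 16 = 17.2500
LCL = c̄ − 3√c̄ = 17.2500 − 3 × 4.1533 = 4.7901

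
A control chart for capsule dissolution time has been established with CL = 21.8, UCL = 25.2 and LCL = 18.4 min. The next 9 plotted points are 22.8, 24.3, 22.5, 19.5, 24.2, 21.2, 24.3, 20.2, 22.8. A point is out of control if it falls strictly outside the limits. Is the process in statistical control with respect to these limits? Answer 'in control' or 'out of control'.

in control

All 9 points lie within [18.4, 25.2].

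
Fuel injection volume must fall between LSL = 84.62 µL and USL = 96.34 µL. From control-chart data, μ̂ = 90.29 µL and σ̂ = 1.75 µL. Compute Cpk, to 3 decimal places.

Cpu = (USL − μ̂) / (3σ̂) = (96.34 − 90.29) / (3 × 1.75) = 1.1524; Cpl = (μ̂ − LSL) / (3σ̂) = (90.29 − 84.62) / (3 × 1.75) = 1.0800; Cpk = min(Cpu, Cpl) = 1.0800

1.080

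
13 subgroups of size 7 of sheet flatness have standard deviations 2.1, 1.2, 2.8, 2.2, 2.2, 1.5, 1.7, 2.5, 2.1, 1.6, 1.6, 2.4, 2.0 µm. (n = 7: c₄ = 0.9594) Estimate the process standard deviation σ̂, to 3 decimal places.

2.077

s̄ = (2.1 + 1.2 + 2.8 + 2.2 + 2.2 + 1.5 + 1.7 + 2.5 + 2.1 + 1.6 + 1.6 + 2.4 + 2.0) / 13 = 1.9923
σ̂ = s̄ / c₄ = 1.9923 / 0.9594 = 2.0766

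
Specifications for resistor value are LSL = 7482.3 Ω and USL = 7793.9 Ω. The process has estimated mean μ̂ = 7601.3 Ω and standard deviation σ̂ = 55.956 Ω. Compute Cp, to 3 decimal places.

0.928

Cp = (USL − LSL) / (6σ̂) = (7793.9 − 7482.3) / (6 × 55.956) = 311.6000 / 335.7360 = 0.9281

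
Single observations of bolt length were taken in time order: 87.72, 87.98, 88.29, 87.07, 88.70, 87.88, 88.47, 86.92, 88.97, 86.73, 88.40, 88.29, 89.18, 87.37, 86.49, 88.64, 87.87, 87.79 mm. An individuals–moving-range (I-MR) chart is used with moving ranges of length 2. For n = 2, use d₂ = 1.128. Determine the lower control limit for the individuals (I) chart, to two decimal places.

84.95

X̄ = (87.72 + 87.98 + 88.29 + 87.07 + 88.70 + 87.88 + 88.47 + 86.92 + 88.97 + 86.73 + 88.40 + 88.29 + 89.18 + 87.37 + 86.49 + 88.64 + 87.87 + 87.79) / 18 = 87.9311
Moving ranges: 0.26, 0.31, 1.22, 1.63, 0.82, 0.59, 1.55, 2.05, 2.24, 1.67, 0.11, 0.89, 1.81, 0.88, 2.15, 0.77, 0.08; M̄R̄ = 19.0300 / 17 = 1.1194
LCL = X̄ − 3·M̄R̄/d₂ = 87.9311 − 3 × 1.1194 / 1.128 = 84.9540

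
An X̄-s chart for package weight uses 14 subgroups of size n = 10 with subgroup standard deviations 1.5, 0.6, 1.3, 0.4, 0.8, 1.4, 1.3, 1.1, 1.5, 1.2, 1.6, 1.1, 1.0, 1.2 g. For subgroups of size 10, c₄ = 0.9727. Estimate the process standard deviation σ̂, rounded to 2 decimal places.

s̄ = (1.5 + 0.6 + 1.3 + 0.4 + 0.8 + 1.4 + 1.3 + 1.1 + 1.5 + 1.2 + 1.6 + 1.1 + 1.0 + 1.2) / 14 = 1.1429
σ̂ = s̄ / c₄ = 1.1429 / 0.9727 = 1.1749

1.17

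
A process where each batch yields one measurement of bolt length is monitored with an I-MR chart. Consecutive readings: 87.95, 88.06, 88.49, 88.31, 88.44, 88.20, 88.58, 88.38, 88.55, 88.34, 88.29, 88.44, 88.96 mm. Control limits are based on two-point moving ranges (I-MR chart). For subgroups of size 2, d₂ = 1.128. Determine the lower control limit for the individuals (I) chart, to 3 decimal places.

87.770

X̄ = (87.95 + 88.06 + 88.49 + 88.31 + 88.44 + 88.20 + 88.58 + 88.38 + 88.55 + 88.34 + 88.29 + 88.44 + 88.96) / 13 = 88.3838
Moving ranges: 0.11, 0.43, 0.18, 0.13, 0.24, 0.38, 0.20, 0.17, 0.21, 0.05, 0.15, 0.52; M̄R̄ = 2.7700 / 12 = 0.2308
LCL = X̄ − 3·M̄R̄/d₂ = 88.3838 − 3 × 0.2308 / 1.128 = 87.7699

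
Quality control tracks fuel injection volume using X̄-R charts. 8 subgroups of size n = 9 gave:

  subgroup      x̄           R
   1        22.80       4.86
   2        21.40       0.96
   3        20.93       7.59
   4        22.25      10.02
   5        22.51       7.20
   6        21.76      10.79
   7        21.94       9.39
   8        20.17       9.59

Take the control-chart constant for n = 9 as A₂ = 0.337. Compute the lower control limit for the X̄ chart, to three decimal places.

X̄̄ = (22.80 + 21.40 + 20.93 + 22.25 + 22.51 + 21.76 + 21.94 + 20.17) / 8 = 173.7600 / 8 = 21.7200
R̄ = (4.86 + 0.96 + 7.59 + 10.02 + 7.20 + 10.79 + 9.39 + 9.59) / 8 = 60.4000 / 8 = 7.5500
LCL = X̄̄ − A₂·R̄ = 21.7200 − 0.337 × 7.5500 = 19.1756

19.176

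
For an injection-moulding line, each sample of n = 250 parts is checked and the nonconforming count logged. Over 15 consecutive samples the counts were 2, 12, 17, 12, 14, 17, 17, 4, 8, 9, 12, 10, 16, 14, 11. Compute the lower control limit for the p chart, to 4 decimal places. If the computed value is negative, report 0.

0.0066

p̄ = Σdᵢ / (k·n) = 175 / (15 × 250) = 0.04667
LCL = p̄ − 3·√(p̄(1−p̄)/n) = 0.04667 − 3 × 0.01334 = 0.00665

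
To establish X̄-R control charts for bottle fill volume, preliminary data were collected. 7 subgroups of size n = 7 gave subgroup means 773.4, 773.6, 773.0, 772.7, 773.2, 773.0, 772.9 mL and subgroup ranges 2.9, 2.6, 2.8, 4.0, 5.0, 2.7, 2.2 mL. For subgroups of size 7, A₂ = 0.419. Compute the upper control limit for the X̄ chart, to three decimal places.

774.443

X̄̄ = (773.4 + 773.6 + 773.0 + 772.7 + 773.2 + 773.0 + 772.9) / 7 = 5411.8000 / 7 = 773.1143
R̄ = (2.9 + 2.6 + 2.8 + 4.0 + 5.0 + 2.7 + 2.2) / 7 = 22.2000 / 7 = 3.1714
UCL = X̄̄ + A₂·R̄ = 773.1143 + 0.419 × 3.1714 = 774.4431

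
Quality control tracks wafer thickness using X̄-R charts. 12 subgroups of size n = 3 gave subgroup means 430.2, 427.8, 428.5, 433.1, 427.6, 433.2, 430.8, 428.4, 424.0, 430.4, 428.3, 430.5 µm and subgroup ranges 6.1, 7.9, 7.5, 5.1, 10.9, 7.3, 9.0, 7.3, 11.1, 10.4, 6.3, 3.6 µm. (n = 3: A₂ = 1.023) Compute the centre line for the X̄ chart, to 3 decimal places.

429.400

X̄̄ = (430.2 + 427.8 + 428.5 + 433.1 + 427.6 + 433.2 + 430.8 + 428.4 + 424.0 + 430.4 + 428.3 + 430.5) / 12 = 5152.8000 / 12 = 429.4000
CL = X̄̄ = 429.4000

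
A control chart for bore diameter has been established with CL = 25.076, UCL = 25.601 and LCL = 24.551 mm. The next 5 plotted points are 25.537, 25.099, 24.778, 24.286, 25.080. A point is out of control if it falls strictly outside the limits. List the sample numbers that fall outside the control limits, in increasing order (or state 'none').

Compare each point to [24.551, 25.601]: sample 4 = 24.286 < LCL.

4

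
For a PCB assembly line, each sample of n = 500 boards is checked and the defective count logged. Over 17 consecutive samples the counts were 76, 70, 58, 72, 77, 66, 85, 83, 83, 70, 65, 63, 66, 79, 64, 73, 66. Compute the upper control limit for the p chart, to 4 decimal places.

p̄ = Σdᵢ / (k·n) = 1216 / (17 × 500) = 0.14306
UCL = p̄ + 3·√(p̄(1−p̄)/n) = 0.14306 + 3 × √(0.14306×0.85694/500) = 0.14306 + 3 × 0.01566 = 0.19003

0.1900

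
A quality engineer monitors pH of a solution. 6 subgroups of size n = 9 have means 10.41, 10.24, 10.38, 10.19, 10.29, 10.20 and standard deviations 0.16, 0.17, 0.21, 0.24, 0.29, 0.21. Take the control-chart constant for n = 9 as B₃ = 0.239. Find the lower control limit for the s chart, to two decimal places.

s̄ = (0.16 + 0.17 + 0.21 + 0.24 + 0.29 + 0.21) / 6 = 0.2133
LCL_s = B₃·s̄ = 0.239 × 0.2133 = 0.0510

0.05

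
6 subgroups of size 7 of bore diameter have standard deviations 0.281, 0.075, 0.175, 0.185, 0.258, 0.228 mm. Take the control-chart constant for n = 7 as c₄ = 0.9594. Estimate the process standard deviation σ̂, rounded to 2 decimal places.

s̄ = (0.281 + 0.075 + 0.175 + 0.185 + 0.258 + 0.228) / 6 = 0.2003
σ̂ = s̄ / c₄ = 0.2003 / 0.9594 = 0.2088

0.21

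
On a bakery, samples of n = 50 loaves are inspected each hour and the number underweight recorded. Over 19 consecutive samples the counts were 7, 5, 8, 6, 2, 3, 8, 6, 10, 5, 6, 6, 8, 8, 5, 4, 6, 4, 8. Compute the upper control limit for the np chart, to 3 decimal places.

p̄ = Σdᵢ / (k·n) = 115 / (19 × 50) = 0.12105
UCL = np̄ + 3·√(np̄(1−p̄)) = 6.0526 + 3 × √(6.0526×0.87895) = 6.0526 + 3 × 2.3065 = 12.9721

12.972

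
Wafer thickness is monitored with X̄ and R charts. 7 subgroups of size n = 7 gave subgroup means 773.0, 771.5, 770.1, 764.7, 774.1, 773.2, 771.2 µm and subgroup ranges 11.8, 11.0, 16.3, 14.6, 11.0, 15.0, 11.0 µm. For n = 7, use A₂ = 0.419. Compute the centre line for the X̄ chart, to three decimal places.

X̄̄ = (773.0 + 771.5 + 770.1 + 764.7 + 774.1 + 773.2 + 771.2) / 7 = 5397.8000 / 7 = 771.1143
CL = X̄̄ = 771.1143

771.114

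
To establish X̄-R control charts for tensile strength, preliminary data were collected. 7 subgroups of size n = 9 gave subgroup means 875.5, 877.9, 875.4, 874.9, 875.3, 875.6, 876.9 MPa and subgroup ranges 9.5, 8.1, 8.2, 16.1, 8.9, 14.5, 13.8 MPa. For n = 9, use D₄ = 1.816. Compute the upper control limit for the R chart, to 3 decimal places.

20.521

R̄ = (9.5 + 8.1 + 8.2 + 16.1 + 8.9 + 14.5 + 13.8) / 7 = 79.1000 / 7 = 11.3000
UCL_R = D₄·R̄ = 1.816 × 11.3000 = 20.5208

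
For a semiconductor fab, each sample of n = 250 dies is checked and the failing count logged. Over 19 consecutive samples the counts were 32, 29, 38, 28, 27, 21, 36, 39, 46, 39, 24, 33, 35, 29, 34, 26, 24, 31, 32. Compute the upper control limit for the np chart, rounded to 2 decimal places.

47.53

p̄ = Σdᵢ / (k·n) = 603 / (19 × 250) = 0.12695
UCL = np̄ + 3·√(np̄(1−p̄)) = 31.7368 + 3 × √(31.7368×0.87305) = 31.7368 + 3 × 5.2638 = 47.5283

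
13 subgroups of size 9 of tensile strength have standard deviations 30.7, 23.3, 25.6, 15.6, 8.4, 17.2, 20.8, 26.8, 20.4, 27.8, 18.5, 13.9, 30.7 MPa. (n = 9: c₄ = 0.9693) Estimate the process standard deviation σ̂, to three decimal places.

s̄ = (30.7 + 23.3 + 25.6 + 15.6 + 8.4 + 17.2 + 20.8 + 26.8 + 20.4 + 27.8 + 18.5 + 13.9 + 30.7) / 13 = 21.5154
σ̂ = s̄ / c₄ = 21.5154 / 0.9693 = 22.1968

22.197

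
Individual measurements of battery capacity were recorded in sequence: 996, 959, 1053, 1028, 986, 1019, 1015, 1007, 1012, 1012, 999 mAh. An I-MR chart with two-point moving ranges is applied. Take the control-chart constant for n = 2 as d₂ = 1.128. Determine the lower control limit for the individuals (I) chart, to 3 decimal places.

938.403

X̄ = (996 + 959 + 1053 + 1028 + 986 + 1019 + 1015 + 1007 + 1012 + 1012 + 999) / 11 = 1007.8182
Moving ranges: 37, 94, 25, 42, 33, 4, 8, 5, 0, 13; M̄R̄ = 261.0000 / 10 = 26.1000
LCL = X̄ − 3·M̄R̄/d₂ = 1007.8182 − 3 × 26.1000 / 1.128 = 938.4033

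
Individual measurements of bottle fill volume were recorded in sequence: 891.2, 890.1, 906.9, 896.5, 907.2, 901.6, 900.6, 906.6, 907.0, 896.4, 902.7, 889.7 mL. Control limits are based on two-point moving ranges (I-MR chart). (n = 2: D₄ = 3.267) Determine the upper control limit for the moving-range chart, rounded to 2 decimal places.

Moving ranges: 1.1, 16.8, 10.4, 10.7, 5.6, 1.0, 6.0, 0.4, 10.6, 6.3, 13.0; M̄R̄ = 81.9000 / 11 = 7.4455
UCL_MR = D₄·M̄R̄ = 3.267 × 7.4455 = 24.3243

24.32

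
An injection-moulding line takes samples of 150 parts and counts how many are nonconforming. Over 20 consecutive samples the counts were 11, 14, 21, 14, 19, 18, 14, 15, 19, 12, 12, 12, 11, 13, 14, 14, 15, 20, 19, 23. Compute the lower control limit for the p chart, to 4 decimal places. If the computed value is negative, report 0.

p̄ = Σdᵢ / (k·n) = 310 / (20 × 150) = 0.10333
LCL = p̄ − 3·√(p̄(1−p̄)/n) = 0.10333 − 3 × 0.02485 = 0.02877

0.0288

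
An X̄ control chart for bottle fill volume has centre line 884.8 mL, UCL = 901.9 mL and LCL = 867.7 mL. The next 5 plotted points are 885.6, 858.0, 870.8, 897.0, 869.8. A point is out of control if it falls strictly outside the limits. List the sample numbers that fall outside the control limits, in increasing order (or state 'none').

2

Compare each point to [867.7, 901.9]: sample 2 = 858.0 < LCL.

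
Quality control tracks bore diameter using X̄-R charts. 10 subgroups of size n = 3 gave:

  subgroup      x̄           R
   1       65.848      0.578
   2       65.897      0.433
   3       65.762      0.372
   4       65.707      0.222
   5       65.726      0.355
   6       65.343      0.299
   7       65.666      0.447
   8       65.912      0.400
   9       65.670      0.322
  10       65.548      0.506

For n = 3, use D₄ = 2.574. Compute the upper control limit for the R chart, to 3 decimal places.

1.013

R̄ = (0.578 + 0.433 + 0.372 + 0.222 + 0.355 + 0.299 + 0.447 + 0.400 + 0.322 + 0.506) / 10 = 3.9340 / 10 = 0.3934
UCL_R = D₄·R̄ = 2.574 × 0.3934 = 1.0126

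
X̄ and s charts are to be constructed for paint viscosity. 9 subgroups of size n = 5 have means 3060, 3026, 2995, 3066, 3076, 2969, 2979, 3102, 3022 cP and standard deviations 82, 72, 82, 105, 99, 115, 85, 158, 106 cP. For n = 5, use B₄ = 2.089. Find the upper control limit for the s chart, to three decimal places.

s̄ = (82 + 72 + 82 + 105 + 99 + 115 + 85 + 158 + 106) / 9 = 100.4444
UCL_s = B₄·s̄ = 2.089 × 100.4444 = 209.8284

209.828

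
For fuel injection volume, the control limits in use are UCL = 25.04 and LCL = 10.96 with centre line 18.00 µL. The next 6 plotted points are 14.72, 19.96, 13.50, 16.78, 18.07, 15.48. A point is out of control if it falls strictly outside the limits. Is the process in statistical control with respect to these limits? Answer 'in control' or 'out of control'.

All 6 points lie within [10.96, 25.04].

in control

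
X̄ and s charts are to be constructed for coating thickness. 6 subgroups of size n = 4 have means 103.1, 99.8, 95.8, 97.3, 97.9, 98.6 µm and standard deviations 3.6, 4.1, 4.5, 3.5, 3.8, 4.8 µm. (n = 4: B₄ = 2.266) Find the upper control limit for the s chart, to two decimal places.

9.18

s̄ = (3.6 + 4.1 + 4.5 + 3.5 + 3.8 + 4.8) / 6 = 4.0500
UCL_s = B₄·s̄ = 2.266 × 4.0500 = 9.1773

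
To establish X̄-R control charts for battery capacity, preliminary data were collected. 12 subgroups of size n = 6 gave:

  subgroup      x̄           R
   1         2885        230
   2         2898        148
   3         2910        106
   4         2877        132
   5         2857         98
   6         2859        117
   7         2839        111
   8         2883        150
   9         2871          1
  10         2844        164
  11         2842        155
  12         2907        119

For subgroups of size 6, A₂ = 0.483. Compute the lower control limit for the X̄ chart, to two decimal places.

X̄̄ = (2885 + 2898 + 2910 + 2877 + 2857 + 2859 + 2839 + 2883 + 2871 + 2844 + 2842 + 2907) / 12 = 34472.0000 / 12 = 2872.6667
R̄ = (230 + 148 + 106 + 132 + 98 + 117 + 111 + 150 + 1 + 164 + 155 + 119) / 12 = 1531.0000 / 12 = 127.5833
LCL = X̄̄ − A₂·R̄ = 2872.6667 − 0.483 × 127.5833 = 2811.0439

2811.04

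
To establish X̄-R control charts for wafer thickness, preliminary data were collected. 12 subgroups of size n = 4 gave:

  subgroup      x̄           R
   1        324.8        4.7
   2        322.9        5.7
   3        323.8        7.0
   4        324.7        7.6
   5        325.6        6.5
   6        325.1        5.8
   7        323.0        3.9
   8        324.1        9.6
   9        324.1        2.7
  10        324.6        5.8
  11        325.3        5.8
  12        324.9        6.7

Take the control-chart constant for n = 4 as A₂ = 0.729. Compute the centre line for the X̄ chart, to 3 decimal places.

324.408

X̄̄ = (324.8 + 322.9 + 323.8 + 324.7 + 325.6 + 325.1 + 323.0 + 324.1 + 324.1 + 324.6 + 325.3 + 324.9) / 12 = 3892.9000 / 12 = 324.4083
CL = X̄̄ = 324.4083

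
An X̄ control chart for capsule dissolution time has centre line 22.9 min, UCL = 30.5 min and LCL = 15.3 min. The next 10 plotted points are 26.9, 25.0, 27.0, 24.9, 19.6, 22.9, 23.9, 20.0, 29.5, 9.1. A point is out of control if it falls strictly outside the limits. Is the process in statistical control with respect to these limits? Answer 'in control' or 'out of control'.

Compare each point to [15.3, 30.5]: sample 10 = 9.1 < LCL.

out of control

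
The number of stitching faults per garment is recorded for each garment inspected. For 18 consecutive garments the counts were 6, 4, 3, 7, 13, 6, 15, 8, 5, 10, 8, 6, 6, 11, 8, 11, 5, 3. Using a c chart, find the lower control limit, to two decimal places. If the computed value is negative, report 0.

0.00

c̄ = (6 + 4 + 3 + 7 + 13 + 6 + 15 + 8 + 5 + 10 + 8 + 6 + 6 + 11 + 8 + 11 + 5 + 3) / 18 = 135 / 18 = 7.5000
LCL = c̄ − 3√c̄ = 7.5000 − 3 × 2.7386 = -0.7158 → 0 (cannot be negative)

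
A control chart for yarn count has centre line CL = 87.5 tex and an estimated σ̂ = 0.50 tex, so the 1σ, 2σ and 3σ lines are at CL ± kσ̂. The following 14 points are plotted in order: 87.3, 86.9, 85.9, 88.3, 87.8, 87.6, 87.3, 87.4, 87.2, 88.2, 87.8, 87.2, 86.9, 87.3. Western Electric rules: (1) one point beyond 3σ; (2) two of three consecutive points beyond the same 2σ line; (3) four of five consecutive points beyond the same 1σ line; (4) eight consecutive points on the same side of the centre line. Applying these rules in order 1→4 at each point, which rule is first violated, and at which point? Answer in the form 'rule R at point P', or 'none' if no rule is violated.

rule 1 at point 3

Zone of each point (C = within 1σ̂, B = 1σ̂–2σ̂, A = 2σ̂–3σ̂, * = beyond 3σ̂; sign = side of CL): 1:-C, 2:-B, 3:-*, 4:+B, 5:+C, 6:+C, 7:-C, 8:-C, 9:-C, 10:+B, 11:+C, 12:-C, 13:-B, 14:-C
Rule 1 (one point beyond the 3σ limits) is satisfied at point 3.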